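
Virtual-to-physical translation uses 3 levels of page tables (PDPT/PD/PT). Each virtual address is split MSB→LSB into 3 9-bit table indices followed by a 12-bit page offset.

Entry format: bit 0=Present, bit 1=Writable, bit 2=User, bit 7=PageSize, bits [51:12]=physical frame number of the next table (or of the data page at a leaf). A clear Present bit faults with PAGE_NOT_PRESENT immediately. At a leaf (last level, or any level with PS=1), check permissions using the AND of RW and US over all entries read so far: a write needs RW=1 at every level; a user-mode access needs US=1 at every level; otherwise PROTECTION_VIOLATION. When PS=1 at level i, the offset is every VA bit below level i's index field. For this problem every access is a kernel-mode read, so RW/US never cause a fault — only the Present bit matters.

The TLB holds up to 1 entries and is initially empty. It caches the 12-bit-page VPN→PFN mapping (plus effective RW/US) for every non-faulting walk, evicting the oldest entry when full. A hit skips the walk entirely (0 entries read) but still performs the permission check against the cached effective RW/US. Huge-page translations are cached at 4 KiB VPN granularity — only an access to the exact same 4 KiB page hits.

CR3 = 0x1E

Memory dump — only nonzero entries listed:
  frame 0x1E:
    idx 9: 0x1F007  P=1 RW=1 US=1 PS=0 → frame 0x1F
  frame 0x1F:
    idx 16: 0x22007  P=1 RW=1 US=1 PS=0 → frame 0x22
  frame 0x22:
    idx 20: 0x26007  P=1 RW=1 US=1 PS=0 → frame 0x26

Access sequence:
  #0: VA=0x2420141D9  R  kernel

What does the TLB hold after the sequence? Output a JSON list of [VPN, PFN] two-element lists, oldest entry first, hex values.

Per-access translation:
#0 VA=0x2420141D9 (r,kernel):
  L0 @0x1E[9] → 0x1F007  P=1,RW=1,US=1,PS=0
  L1 @0x1F[16] → 0x22007  P=1,RW=1,US=1,PS=0
  L2 @0x22[20] → 0x26007  P=1,RW=1,US=1,PS=0
  ✓ 0x261D9  — 3 lookups

TLB: [["0x242014", "0x26"]]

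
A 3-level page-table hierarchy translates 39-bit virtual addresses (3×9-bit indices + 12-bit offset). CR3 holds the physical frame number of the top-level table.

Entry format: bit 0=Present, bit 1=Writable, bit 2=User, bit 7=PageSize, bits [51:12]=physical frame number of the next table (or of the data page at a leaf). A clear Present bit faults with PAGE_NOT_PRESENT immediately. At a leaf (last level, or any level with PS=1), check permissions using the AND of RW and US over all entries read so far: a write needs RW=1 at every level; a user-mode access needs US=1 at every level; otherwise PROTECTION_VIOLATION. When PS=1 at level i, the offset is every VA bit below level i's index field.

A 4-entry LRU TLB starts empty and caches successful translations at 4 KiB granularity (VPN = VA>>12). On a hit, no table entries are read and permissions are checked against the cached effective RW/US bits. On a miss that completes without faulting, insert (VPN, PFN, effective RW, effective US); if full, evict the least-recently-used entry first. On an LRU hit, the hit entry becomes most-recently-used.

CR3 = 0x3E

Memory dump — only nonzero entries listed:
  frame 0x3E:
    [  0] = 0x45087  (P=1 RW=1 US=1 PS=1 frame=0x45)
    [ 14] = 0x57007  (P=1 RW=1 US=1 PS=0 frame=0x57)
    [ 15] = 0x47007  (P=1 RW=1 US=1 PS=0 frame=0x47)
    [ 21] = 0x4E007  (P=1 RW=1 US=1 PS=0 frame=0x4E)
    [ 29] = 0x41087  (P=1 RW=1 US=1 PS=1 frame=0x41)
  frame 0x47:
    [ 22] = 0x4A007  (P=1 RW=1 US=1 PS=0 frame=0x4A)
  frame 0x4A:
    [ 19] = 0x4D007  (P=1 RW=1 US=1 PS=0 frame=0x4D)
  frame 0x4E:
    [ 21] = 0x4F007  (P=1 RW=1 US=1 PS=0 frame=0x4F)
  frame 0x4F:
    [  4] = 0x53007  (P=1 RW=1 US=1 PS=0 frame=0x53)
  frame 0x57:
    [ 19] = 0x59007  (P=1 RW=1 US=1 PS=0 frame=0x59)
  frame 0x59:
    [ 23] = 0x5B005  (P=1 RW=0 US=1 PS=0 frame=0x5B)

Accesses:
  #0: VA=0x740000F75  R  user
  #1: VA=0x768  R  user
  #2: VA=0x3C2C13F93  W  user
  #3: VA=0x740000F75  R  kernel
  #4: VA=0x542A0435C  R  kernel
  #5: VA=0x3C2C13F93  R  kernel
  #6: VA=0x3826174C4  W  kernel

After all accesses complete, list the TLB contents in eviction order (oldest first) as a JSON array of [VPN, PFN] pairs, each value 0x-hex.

Walk each access:
#0 VA=0x740000F75 (r,user):
  L0: frame=0x3E idx=29 entry=0x41087 [P=1 RW=1 US=1 PS=1]
  → PA=0x41F75 (huge @L0)  (1 entries read)
#1 VA=0x768 (r,user):
  L0: frame=0x3E idx=0 entry=0x45087 [P=1 RW=1 US=1 PS=1]
  → PA=0x45768 (huge @L0)  (1 entries read)
#2 VA=0x3C2C13F93 (w,user):
  L0: frame=0x3E idx=15 entry=0x47007 [P=1 RW=1 US=1 PS=0]
  L1: frame=0x47 idx=22 entry=0x4A007 [P=1 RW=1 US=1 PS=0]
  L2: frame=0x4A idx=19 entry=0x4D007 [P=1 RW=1 US=1 PS=0]
  → PA=0x4DF93  (3 entries read)
#3 VA=0x740000F75 (r,kernel):
  TLB hit vpn=0x740000 → PA=0x41F75
#4 VA=0x542A0435C (r,kernel):
  L0: frame=0x3E idx=21 entry=0x4E007 [P=1 RW=1 US=1 PS=0]
  L1: frame=0x4E idx=21 entry=0x4F007 [P=1 RW=1 US=1 PS=0]
  L2: frame=0x4F idx=4 entry=0x53007 [P=1 RW=1 US=1 PS=0]
  → PA=0x5335C  (3 entries read)
#5 VA=0x3C2C13F93 (r,kernel):
  TLB hit vpn=0x3C2C13 → PA=0x4DF93
#6 VA=0x3826174C4 (w,kernel):
  L0: frame=0x3E idx=14 entry=0x57007 [P=1 RW=1 US=1 PS=0]
  L1: frame=0x57 idx=19 entry=0x59007 [P=1 RW=1 US=1 PS=0]
  L2: frame=0x59 idx=23 entry=0x5B005 [P=1 RW=0 US=1 PS=0]
  ⇒ fault: PROTECTION_VIOLATION  — 3 lookups

TLB: [["0x0", "0x45"], ["0x740000", "0x41"], ["0x542A04", "0x53"], ["0x3C2C13", "0x4D"]]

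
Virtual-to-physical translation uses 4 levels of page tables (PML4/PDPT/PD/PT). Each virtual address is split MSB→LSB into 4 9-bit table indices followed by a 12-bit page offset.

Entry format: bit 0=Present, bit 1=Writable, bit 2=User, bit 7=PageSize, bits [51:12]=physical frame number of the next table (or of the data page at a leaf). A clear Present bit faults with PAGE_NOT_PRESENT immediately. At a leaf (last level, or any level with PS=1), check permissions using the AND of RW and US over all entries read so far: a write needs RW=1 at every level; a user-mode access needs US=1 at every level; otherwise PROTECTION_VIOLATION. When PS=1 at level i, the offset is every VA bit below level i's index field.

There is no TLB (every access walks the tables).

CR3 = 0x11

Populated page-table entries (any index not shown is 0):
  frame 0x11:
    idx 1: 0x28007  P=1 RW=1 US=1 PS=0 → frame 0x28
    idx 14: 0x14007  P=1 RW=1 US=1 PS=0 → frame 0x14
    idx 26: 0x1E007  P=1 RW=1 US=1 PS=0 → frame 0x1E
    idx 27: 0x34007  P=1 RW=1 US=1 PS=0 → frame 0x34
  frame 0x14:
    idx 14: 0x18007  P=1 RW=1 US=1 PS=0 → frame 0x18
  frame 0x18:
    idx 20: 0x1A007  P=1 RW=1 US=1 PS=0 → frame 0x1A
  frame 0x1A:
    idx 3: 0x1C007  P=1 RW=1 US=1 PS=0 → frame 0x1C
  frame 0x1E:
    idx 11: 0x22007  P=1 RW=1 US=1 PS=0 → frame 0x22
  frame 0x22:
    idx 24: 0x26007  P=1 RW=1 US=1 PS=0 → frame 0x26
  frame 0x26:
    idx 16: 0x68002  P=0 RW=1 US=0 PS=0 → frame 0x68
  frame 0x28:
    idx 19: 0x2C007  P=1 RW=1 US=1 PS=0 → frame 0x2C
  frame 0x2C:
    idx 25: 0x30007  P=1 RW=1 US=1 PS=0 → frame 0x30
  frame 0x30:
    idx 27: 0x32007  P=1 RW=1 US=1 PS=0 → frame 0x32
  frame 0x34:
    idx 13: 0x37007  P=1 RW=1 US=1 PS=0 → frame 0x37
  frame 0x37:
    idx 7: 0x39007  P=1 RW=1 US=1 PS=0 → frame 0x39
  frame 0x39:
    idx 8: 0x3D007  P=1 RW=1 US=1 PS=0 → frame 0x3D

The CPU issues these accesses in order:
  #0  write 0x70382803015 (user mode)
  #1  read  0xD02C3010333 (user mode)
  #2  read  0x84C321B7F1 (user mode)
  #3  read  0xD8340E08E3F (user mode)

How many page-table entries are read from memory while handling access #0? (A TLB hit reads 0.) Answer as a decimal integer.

Walk each access:
#0 VA=0x70382803015 (w,user):
  L0: frame=0x11 idx=14 entry=0x14007 [P=1 RW=1 US=1 PS=0]
  L1: frame=0x14 idx=14 entry=0x18007 [P=1 RW=1 US=1 PS=0]
  L2: frame=0x18 idx=20 entry=0x1A007 [P=1 RW=1 US=1 PS=0]
  L3: frame=0x1A idx=3 entry=0x1C007 [P=1 RW=1 US=1 PS=0]
  → PA=0x1C015  (4 entries read)
#1 VA=0xD02C3010333 (r,user):
  L0: frame=0x11 idx=26 entry=0x1E007 [P=1 RW=1 US=1 PS=0]
  L1: frame=0x1E idx=11 entry=0x22007 [P=1 RW=1 US=1 PS=0]
  L2: frame=0x22 idx=24 entry=0x26007 [P=1 RW=1 US=1 PS=0]
  L3: frame=0x26 idx=16 entry=0x68002 [P=0 RW=1 US=0 PS=0]
  → PAGE_NOT_PRESENT  (4 entries read)
#2 VA=0x84C321B7F1 (r,user):
  L0: frame=0x11 idx=1 entry=0x28007 [P=1 RW=1 US=1 PS=0]
  L1: frame=0x28 idx=19 entry=0x2C007 [P=1 RW=1 US=1 PS=0]
  L2: frame=0x2C idx=25 entry=0x30007 [P=1 RW=1 US=1 PS=0]
  L3: frame=0x30 idx=27 entry=0x32007 [P=1 RW=1 US=1 PS=0]
  → PA=0x327F1  (4 entries read)
#3 VA=0xD8340E08E3F (r,user):
  L0: frame=0x11 idx=27 entry=0x34007 [P=1 RW=1 US=1 PS=0]
  L1: frame=0x34 idx=13 entry=0x37007 [P=1 RW=1 US=1 PS=0]
  L2: frame=0x37 idx=7 entry=0x39007 [P=1 RW=1 US=1 PS=0]
  L3: frame=0x39 idx=8 entry=0x3D007 [P=1 RW=1 US=1 PS=0]
  → PA=0x3DE3F  (4 entries read)

Entries read for #0: 4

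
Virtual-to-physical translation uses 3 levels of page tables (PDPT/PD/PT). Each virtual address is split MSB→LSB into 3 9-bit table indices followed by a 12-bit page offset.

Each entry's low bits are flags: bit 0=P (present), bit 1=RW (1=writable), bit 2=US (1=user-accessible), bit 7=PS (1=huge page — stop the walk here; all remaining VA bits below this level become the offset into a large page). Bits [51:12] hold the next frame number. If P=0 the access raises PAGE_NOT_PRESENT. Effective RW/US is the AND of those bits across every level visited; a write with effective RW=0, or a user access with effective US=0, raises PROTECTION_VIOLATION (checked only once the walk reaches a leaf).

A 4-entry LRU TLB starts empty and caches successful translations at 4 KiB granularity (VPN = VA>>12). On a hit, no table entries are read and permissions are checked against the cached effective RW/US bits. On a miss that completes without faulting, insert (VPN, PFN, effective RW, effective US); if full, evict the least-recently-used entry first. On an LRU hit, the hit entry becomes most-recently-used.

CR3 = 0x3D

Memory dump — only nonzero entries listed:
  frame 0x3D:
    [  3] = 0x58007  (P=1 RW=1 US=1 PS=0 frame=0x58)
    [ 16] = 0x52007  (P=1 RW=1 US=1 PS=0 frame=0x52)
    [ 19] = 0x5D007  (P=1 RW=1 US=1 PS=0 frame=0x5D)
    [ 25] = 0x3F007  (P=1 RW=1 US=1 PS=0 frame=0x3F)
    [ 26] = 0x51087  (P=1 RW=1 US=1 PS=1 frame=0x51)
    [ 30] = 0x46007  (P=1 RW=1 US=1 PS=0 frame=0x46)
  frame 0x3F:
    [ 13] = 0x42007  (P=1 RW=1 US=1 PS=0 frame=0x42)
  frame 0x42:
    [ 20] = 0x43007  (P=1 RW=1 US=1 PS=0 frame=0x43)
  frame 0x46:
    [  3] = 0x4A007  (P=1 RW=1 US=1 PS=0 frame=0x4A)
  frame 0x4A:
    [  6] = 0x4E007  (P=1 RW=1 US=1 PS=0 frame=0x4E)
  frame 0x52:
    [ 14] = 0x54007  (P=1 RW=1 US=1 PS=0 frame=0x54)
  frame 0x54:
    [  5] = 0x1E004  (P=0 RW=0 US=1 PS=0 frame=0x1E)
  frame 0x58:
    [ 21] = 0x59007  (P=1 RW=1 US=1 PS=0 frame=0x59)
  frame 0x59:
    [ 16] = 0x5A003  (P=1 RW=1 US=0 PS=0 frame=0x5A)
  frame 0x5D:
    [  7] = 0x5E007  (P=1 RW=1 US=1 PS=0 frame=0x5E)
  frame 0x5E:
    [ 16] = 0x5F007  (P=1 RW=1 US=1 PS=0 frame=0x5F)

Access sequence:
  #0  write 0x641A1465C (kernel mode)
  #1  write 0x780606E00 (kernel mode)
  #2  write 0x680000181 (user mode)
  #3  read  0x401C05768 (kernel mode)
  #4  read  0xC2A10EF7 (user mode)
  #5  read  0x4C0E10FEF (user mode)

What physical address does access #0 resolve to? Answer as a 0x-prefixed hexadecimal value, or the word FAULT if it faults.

Per-access translation:
#0 VA=0x641A1465C (w,kernel):
  lvl0: tbl 0x3D, slot 25 ⇒ 0x3F007 (P1/RW1/US1/PS0)
  lvl1: tbl 0x3F, slot 13 ⇒ 0x42007 (P1/RW1/US1/PS0)
  lvl2: tbl 0x42, slot 20 ⇒ 0x43007 (P1/RW1/US1/PS0)
  ✓ 0x4365C  — 3 lookups
#1 VA=0x780606E00 (w,kernel):
  lvl0: tbl 0x3D, slot 30 ⇒ 0x46007 (P1/RW1/US1/PS0)
  lvl1: tbl 0x46, slot 3 ⇒ 0x4A007 (P1/RW1/US1/PS0)
  lvl2: tbl 0x4A, slot 6 ⇒ 0x4E007 (P1/RW1/US1/PS0)
  ✓ 0x4EE00  — 3 lookups
#2 VA=0x680000181 (w,user):
  lvl0: tbl 0x3D, slot 26 ⇒ 0x51087 (P1/RW1/US1/PS1)
  ✓ 0x51181 (huge @L0)  — 1 lookups
#3 VA=0x401C05768 (r,kernel):
  lvl0: tbl 0x3D, slot 16 ⇒ 0x52007 (P1/RW1/US1/PS0)
  lvl1: tbl 0x52, slot 14 ⇒ 0x54007 (P1/RW1/US1/PS0)
  lvl2: tbl 0x54, slot 5 ⇒ 0x1E004 (P0/RW0/US1/PS0)
  ✗ PAGE_NOT_PRESENT  [3 reads]
#4 VA=0xC2A10EF7 (r,user):
  lvl0: tbl 0x3D, slot 3 ⇒ 0x58007 (P1/RW1/US1/PS0)
  lvl1: tbl 0x58, slot 21 ⇒ 0x59007 (P1/RW1/US1/PS0)
  lvl2: tbl 0x59, slot 16 ⇒ 0x5A003 (P1/RW1/US0/PS0)
  ✗ PROTECTION_VIOLATION  [3 reads]
#5 VA=0x4C0E10FEF (r,user):
  lvl0: tbl 0x3D, slot 19 ⇒ 0x5D007 (P1/RW1/US1/PS0)
  lvl1: tbl 0x5D, slot 7 ⇒ 0x5E007 (P1/RW1/US1/PS0)
  lvl2: tbl 0x5E, slot 16 ⇒ 0x5F007 (P1/RW1/US1/PS0)
  ✓ 0x5FFEF  — 3 lookups

Access #0 PA: 0x4365C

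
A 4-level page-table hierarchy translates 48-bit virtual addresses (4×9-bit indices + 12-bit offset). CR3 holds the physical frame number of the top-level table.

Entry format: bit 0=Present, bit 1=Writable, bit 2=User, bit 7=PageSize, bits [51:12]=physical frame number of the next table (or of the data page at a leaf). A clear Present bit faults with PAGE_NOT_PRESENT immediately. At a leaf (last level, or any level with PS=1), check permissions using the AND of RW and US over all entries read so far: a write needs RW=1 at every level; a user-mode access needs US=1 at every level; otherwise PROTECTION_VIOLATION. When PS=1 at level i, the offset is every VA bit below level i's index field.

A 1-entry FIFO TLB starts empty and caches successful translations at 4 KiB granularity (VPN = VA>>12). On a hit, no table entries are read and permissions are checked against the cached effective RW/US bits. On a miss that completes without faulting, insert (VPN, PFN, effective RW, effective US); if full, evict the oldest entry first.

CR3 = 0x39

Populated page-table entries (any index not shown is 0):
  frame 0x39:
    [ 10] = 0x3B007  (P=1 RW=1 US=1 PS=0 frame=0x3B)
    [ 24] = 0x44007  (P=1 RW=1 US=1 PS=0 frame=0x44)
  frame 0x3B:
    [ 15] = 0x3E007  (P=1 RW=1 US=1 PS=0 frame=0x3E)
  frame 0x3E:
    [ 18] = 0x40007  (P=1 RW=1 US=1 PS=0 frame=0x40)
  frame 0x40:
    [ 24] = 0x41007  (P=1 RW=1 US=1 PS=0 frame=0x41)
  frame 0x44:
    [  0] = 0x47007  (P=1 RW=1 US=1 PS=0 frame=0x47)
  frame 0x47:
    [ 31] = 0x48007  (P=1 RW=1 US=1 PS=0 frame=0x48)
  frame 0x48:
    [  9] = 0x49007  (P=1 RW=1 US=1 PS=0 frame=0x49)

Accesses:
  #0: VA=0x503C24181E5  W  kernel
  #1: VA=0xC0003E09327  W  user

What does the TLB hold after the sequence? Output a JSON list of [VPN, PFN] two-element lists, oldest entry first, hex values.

Per-access translation:
#0 VA=0x503C24181E5 (w,kernel):
  lvl0: tbl 0x39, slot 10 ⇒ 0x3B007 (P1/RW1/US1/PS0)
  lvl1: tbl 0x3B, slot 15 ⇒ 0x3E007 (P1/RW1/US1/PS0)
  lvl2: tbl 0x3E, slot 18 ⇒ 0x40007 (P1/RW1/US1/PS0)
  lvl3: tbl 0x40, slot 24 ⇒ 0x41007 (P1/RW1/US1/PS0)
  → PA=0x411E5  (4 entries read)
#1 VA=0xC0003E09327 (w,user):
  lvl0: tbl 0x39, slot 24 ⇒ 0x44007 (P1/RW1/US1/PS0)
  lvl1: tbl 0x44, slot 0 ⇒ 0x47007 (P1/RW1/US1/PS0)
  lvl2: tbl 0x47, slot 31 ⇒ 0x48007 (P1/RW1/US1/PS0)
  lvl3: tbl 0x48, slot 9 ⇒ 0x49007 (P1/RW1/US1/PS0)
  → PA=0x49327  (4 entries read)

TLB: [["0xC0003E09", "0x49"]]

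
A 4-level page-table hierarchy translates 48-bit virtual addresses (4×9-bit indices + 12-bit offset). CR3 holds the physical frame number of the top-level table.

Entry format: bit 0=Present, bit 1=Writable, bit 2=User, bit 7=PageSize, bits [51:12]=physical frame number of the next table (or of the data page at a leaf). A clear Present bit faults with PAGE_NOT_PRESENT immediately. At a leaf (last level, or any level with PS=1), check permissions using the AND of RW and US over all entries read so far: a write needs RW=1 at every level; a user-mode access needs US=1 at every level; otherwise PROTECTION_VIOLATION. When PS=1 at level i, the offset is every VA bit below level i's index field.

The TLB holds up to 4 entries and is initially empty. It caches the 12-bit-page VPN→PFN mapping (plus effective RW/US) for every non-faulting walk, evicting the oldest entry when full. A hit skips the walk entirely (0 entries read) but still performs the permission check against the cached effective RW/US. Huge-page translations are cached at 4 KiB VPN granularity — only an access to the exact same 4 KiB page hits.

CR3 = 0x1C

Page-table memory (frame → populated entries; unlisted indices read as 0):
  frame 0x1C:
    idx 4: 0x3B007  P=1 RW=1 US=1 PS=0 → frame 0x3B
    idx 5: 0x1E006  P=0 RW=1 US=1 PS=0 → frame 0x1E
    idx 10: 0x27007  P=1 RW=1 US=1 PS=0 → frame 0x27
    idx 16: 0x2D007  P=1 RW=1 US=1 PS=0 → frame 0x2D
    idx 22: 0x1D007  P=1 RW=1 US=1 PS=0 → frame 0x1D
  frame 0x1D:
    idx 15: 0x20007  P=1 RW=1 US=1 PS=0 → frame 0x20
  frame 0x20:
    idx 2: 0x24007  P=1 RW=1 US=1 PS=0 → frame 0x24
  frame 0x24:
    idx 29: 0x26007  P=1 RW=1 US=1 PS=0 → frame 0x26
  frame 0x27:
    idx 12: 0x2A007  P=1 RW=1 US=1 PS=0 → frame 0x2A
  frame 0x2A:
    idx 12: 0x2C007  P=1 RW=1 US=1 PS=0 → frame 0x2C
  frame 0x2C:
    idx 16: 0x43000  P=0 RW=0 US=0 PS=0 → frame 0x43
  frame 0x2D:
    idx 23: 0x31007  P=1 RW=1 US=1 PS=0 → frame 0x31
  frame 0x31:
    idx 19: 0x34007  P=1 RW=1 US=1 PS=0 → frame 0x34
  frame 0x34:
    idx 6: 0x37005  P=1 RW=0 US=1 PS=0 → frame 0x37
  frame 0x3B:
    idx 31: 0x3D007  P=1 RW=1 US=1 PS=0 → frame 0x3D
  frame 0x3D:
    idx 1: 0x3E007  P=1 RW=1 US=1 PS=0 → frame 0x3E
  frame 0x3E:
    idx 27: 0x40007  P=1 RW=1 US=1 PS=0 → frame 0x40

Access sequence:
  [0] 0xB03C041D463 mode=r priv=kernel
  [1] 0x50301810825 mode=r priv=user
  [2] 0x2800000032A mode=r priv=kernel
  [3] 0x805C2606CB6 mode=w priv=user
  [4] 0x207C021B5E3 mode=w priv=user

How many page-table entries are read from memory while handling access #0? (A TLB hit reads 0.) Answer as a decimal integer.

Per-access translation:
#0 VA=0xB03C041D463 (r,kernel):
  lvl0: tbl 0x1C, slot 22 ⇒ 0x1D007 (P1/RW1/US1/PS0)
  lvl1: tbl 0x1D, slot 15 ⇒ 0x20007 (P1/RW1/US1/PS0)
  lvl2: tbl 0x20, slot 2 ⇒ 0x24007 (P1/RW1/US1/PS0)
  lvl3: tbl 0x24, slot 29 ⇒ 0x26007 (P1/RW1/US1/PS0)
  ✓ 0x26463  — 4 lookups
#1 VA=0x50301810825 (r,user):
  lvl0: tbl 0x1C, slot 10 ⇒ 0x27007 (P1/RW1/US1/PS0)
  lvl1: tbl 0x27, slot 12 ⇒ 0x2A007 (P1/RW1/US1/PS0)
  lvl2: tbl 0x2A, slot 12 ⇒ 0x2C007 (P1/RW1/US1/PS0)
  lvl3: tbl 0x2C, slot 16 ⇒ 0x43000 (P0/RW0/US0/PS0)
  ⇒ fault: PAGE_NOT_PRESENT  — 4 lookups
#2 VA=0x2800000032A (r,kernel):
  lvl0: tbl 0x1C, slot 5 ⇒ 0x1E006 (P0/RW1/US1/PS0)
  ⇒ fault: PAGE_NOT_PRESENT  — 1 lookups
#3 VA=0x805C2606CB6 (w,user):
  lvl0: tbl 0x1C, slot 16 ⇒ 0x2D007 (P1/RW1/US1/PS0)
  lvl1: tbl 0x2D, slot 23 ⇒ 0x31007 (P1/RW1/US1/PS0)
  lvl2: tbl 0x31, slot 19 ⇒ 0x34007 (P1/RW1/US1/PS0)
  lvl3: tbl 0x34, slot 6 ⇒ 0x37005 (P1/RW0/US1/PS0)
  ⇒ fault: PROTECTION_VIOLATION  — 4 lookups
#4 VA=0x207C021B5E3 (w,user):
  lvl0: tbl 0x1C, slot 4 ⇒ 0x3B007 (P1/RW1/US1/PS0)
  lvl1: tbl 0x3B, slot 31 ⇒ 0x3D007 (P1/RW1/US1/PS0)
  lvl2: tbl 0x3D, slot 1 ⇒ 0x3E007 (P1/RW1/US1/PS0)
  lvl3: tbl 0x3E, slot 27 ⇒ 0x40007 (P1/RW1/US1/PS0)
  ✓ 0x405E3  — 4 lookups

Entries read for #0: 4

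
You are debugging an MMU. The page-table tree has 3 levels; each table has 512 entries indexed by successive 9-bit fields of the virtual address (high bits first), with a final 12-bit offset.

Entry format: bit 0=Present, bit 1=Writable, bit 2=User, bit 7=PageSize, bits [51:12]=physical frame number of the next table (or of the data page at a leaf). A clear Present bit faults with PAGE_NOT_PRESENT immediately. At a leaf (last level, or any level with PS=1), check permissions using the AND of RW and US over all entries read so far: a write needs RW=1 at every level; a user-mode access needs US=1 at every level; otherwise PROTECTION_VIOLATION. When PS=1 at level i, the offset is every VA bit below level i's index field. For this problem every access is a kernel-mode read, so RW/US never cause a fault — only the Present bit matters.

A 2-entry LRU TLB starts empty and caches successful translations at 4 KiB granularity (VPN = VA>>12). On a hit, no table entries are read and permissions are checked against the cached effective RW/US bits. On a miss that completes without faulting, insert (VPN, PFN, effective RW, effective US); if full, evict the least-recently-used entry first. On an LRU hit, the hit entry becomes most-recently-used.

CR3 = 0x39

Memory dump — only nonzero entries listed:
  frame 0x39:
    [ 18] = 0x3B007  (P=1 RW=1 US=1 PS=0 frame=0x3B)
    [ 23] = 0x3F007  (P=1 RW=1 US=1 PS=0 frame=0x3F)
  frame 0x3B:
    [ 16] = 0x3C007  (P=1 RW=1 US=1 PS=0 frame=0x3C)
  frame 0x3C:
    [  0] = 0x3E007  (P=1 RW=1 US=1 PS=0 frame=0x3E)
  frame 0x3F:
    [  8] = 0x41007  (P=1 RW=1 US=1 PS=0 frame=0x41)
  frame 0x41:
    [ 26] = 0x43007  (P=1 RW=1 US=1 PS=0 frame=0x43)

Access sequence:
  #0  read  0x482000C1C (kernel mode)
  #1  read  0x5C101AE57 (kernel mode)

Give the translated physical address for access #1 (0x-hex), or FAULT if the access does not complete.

Walk each access:
#0 VA=0x482000C1C (r,kernel):
  lvl0: tbl 0x39, slot 18 ⇒ 0x3B007 (P1/RW1/US1/PS0)
  lvl1: tbl 0x3B, slot 16 ⇒ 0x3C007 (P1/RW1/US1/PS0)
  lvl2: tbl 0x3C, slot 0 ⇒ 0x3E007 (P1/RW1/US1/PS0)
  ✓ 0x3EC1C  — 3 lookups
#1 VA=0x5C101AE57 (r,kernel):
  lvl0: tbl 0x39, slot 23 ⇒ 0x3F007 (P1/RW1/US1/PS0)
  lvl1: tbl 0x3F, slot 8 ⇒ 0x41007 (P1/RW1/US1/PS0)
  lvl2: tbl 0x41, slot 26 ⇒ 0x43007 (P1/RW1/US1/PS0)
  ✓ 0x43E57  — 3 lookups

Access #1 PA: 0x43E57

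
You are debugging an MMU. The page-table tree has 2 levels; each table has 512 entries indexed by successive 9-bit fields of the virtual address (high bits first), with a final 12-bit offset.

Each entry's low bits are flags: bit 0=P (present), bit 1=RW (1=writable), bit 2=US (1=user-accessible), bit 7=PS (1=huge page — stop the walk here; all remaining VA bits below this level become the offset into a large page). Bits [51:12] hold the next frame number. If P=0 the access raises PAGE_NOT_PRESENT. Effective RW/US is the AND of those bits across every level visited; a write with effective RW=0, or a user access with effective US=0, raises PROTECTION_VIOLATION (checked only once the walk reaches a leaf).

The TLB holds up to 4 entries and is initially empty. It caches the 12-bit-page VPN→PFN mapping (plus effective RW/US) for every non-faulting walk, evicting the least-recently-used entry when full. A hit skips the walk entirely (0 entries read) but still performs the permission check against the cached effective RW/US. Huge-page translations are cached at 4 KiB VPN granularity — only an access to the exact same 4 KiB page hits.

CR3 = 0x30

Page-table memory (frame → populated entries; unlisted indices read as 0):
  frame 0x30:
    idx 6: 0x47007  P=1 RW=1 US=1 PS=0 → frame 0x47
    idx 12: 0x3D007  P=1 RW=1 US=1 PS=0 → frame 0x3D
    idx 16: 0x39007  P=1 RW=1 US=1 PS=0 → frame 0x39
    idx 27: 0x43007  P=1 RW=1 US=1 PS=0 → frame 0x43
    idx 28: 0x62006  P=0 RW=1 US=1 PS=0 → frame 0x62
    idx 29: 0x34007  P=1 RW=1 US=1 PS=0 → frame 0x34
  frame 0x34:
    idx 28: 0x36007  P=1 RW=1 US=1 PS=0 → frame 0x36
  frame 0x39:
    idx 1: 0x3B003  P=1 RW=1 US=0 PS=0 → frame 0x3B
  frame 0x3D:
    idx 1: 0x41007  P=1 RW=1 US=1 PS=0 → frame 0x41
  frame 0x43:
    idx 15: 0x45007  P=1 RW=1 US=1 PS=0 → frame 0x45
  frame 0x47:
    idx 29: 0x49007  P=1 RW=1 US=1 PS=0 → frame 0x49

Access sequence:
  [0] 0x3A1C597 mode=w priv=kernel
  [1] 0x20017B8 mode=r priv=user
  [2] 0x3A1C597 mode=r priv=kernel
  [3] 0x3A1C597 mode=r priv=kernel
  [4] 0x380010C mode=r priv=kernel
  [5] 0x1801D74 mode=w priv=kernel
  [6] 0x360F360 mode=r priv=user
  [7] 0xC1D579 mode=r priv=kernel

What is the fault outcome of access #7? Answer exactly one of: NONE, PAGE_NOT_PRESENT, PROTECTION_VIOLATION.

Walk each access:
#0 VA=0x3A1C597 (w,kernel):
  [0] read 0x30 idx=29: raw=0x34007 flags P=1 W=1 U=1 S=0
  [1] read 0x34 idx=28: raw=0x36007 flags P=1 W=1 U=1 S=0
  ✓ 0x36597  — 2 lookups
#1 VA=0x20017B8 (r,user):
  [0] read 0x30 idx=16: raw=0x39007 flags P=1 W=1 U=1 S=0
  [1] read 0x39 idx=1: raw=0x3B003 flags P=1 W=1 U=0 S=0
  ✗ PROTECTION_VIOLATION  [2 reads]
#2 VA=0x3A1C597 (r,kernel):
  TLB hit vpn=0x3A1C → PA=0x36597
#3 VA=0x3A1C597 (r,kernel):
  TLB hit vpn=0x3A1C → PA=0x36597
#4 VA=0x380010C (r,kernel):
  [0] read 0x30 idx=28: raw=0x62006 flags P=0 W=1 U=1 S=0
  ✗ PAGE_NOT_PRESENT  [1 reads]
#5 VA=0x1801D74 (w,kernel):
  [0] read 0x30 idx=12: raw=0x3D007 flags P=1 W=1 U=1 S=0
  [1] read 0x3D idx=1: raw=0x41007 flags P=1 W=1 U=1 S=0
  ✓ 0x41D74  — 2 lookups
#6 VA=0x360F360 (r,user):
  [0] read 0x30 idx=27: raw=0x43007 flags P=1 W=1 U=1 S=0
  [1] read 0x43 idx=15: raw=0x45007 flags P=1 W=1 U=1 S=0
  ✓ 0x45360  — 2 lookups
#7 VA=0xC1D579 (r,kernel):
  [0] read 0x30 idx=6: raw=0x47007 flags P=1 W=1 U=1 S=0
  [1] read 0x47 idx=29: raw=0x49007 flags P=1 W=1 U=1 S=0
  ✓ 0x49579  — 2 lookups

Access #7 fault: NONE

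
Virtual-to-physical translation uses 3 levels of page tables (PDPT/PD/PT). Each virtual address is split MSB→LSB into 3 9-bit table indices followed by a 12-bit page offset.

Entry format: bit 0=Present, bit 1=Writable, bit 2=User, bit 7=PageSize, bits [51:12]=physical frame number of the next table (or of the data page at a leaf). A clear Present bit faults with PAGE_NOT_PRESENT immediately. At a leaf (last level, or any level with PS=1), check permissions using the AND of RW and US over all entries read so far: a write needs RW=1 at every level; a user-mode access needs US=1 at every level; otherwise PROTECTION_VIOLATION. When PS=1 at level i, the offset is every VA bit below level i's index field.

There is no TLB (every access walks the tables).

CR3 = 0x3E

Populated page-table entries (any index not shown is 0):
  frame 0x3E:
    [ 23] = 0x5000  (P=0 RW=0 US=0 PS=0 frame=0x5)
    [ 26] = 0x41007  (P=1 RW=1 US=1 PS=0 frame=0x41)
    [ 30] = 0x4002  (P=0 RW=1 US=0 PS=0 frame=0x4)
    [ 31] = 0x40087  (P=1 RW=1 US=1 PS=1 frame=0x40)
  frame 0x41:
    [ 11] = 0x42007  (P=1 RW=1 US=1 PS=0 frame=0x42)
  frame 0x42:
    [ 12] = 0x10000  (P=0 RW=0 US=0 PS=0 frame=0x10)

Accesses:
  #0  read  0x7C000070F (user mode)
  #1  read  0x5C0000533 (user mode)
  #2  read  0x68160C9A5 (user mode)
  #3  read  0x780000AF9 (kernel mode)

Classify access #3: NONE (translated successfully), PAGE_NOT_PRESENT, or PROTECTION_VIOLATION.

Walk each access:
#0 VA=0x7C000070F (r,user):
  L0 @0x3E[31] → 0x40087  P=1,RW=1,US=1,PS=1
  → PA=0x4070F (huge @L0)  (1 entries read)
#1 VA=0x5C0000533 (r,user):
  L0 @0x3E[23] → 0x5000  P=0,RW=0,US=0,PS=0
  ⇒ fault: PAGE_NOT_PRESENT  — 1 lookups
#2 VA=0x68160C9A5 (r,user):
  L0 @0x3E[26] → 0x41007  P=1,RW=1,US=1,PS=0
  L1 @0x41[11] → 0x42007  P=1,RW=1,US=1,PS=0
  L2 @0x42[12] → 0x10000  P=0,RW=0,US=0,PS=0
  ⇒ fault: PAGE_NOT_PRESENT  — 3 lookups
#3 VA=0x780000AF9 (r,kernel):
  L0 @0x3E[30] → 0x4002  P=0,RW=1,US=0,PS=0
  ⇒ fault: PAGE_NOT_PRESENT  — 1 lookups

Access #3 fault: PAGE_NOT_PRESENT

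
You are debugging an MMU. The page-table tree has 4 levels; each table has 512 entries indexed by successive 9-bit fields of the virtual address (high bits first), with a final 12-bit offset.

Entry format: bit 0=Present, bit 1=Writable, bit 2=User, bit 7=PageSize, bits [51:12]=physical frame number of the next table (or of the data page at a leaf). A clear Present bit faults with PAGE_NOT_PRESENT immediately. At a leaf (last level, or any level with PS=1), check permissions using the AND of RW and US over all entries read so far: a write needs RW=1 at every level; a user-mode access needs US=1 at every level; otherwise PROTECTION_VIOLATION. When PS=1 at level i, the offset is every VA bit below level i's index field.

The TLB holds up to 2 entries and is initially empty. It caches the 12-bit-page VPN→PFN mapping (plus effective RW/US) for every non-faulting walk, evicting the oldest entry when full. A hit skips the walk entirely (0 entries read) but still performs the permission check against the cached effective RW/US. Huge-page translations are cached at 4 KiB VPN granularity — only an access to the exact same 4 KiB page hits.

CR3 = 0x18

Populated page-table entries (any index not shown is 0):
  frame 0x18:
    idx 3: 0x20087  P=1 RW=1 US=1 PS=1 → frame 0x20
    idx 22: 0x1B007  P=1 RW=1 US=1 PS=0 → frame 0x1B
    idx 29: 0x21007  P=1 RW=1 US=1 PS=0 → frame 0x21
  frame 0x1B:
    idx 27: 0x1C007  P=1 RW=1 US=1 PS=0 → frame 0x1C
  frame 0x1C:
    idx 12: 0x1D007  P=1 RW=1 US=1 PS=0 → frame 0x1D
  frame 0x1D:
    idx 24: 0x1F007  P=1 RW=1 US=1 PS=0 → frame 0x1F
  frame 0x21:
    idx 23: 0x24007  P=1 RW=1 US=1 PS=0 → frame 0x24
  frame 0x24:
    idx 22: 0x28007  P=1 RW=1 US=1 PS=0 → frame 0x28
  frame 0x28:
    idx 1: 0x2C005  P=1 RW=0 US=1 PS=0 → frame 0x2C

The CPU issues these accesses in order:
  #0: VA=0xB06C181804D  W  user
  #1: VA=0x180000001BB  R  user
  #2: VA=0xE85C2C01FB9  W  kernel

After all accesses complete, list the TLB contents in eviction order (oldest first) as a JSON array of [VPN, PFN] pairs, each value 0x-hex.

Per-access translation:
#0 VA=0xB06C181804D (w,user):
  lvl0: tbl 0x18, slot 22 ⇒ 0x1B007 (P1/RW1/US1/PS0)
  lvl1: tbl 0x1B, slot 27 ⇒ 0x1C007 (P1/RW1/US1/PS0)
  lvl2: tbl 0x1C, slot 12 ⇒ 0x1D007 (P1/RW1/US1/PS0)
  lvl3: tbl 0x1D, slot 24 ⇒ 0x1F007 (P1/RW1/US1/PS0)
  ⇒ phys 0x1F04D  [4 reads]
#1 VA=0x180000001BB (r,user):
  lvl0: tbl 0x18, slot 3 ⇒ 0x20087 (P1/RW1/US1/PS1)
  ⇒ phys 0x201BB (huge @L0)  [1 reads]
#2 VA=0xE85C2C01FB9 (w,kernel):
  lvl0: tbl 0x18, slot 29 ⇒ 0x21007 (P1/RW1/US1/PS0)
  lvl1: tbl 0x21, slot 23 ⇒ 0x24007 (P1/RW1/US1/PS0)
  lvl2: tbl 0x24, slot 22 ⇒ 0x28007 (P1/RW1/US1/PS0)
  lvl3: tbl 0x28, slot 1 ⇒ 0x2C005 (P1/RW0/US1/PS0)
  → PROTECTION_VIOLATION  (4 entries read)

TLB: [["0xB06C1818", "0x1F"], ["0x18000000", "0x20"]]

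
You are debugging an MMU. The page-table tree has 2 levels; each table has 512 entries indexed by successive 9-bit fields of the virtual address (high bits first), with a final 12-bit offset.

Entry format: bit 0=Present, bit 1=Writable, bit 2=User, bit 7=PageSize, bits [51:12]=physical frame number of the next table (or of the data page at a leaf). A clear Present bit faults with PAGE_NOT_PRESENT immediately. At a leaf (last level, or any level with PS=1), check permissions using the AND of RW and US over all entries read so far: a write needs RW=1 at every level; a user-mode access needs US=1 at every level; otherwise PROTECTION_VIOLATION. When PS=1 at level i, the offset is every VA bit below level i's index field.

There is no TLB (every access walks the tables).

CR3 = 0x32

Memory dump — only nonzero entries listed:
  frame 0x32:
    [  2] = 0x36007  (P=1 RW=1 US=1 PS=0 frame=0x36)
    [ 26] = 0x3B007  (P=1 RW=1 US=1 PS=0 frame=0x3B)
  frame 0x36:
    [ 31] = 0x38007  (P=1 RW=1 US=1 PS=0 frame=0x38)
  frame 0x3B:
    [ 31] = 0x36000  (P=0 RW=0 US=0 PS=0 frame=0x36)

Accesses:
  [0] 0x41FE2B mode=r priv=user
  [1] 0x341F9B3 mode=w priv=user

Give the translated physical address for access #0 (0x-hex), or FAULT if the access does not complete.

Walk each access:
#0 VA=0x41FE2B (r,user):
  [0] read 0x32 idx=2: raw=0x36007 flags P=1 W=1 U=1 S=0
  [1] read 0x36 idx=31: raw=0x38007 flags P=1 W=1 U=1 S=0
  → PA=0x38E2B  (2 entries read)
#1 VA=0x341F9B3 (w,user):
  [0] read 0x32 idx=26: raw=0x3B007 flags P=1 W=1 U=1 S=0
  [1] read 0x3B idx=31: raw=0x36000 flags P=0 W=0 U=0 S=0
  → PAGE_NOT_PRESENT  (2 entries read)

Access #0 PA: 0x38E2B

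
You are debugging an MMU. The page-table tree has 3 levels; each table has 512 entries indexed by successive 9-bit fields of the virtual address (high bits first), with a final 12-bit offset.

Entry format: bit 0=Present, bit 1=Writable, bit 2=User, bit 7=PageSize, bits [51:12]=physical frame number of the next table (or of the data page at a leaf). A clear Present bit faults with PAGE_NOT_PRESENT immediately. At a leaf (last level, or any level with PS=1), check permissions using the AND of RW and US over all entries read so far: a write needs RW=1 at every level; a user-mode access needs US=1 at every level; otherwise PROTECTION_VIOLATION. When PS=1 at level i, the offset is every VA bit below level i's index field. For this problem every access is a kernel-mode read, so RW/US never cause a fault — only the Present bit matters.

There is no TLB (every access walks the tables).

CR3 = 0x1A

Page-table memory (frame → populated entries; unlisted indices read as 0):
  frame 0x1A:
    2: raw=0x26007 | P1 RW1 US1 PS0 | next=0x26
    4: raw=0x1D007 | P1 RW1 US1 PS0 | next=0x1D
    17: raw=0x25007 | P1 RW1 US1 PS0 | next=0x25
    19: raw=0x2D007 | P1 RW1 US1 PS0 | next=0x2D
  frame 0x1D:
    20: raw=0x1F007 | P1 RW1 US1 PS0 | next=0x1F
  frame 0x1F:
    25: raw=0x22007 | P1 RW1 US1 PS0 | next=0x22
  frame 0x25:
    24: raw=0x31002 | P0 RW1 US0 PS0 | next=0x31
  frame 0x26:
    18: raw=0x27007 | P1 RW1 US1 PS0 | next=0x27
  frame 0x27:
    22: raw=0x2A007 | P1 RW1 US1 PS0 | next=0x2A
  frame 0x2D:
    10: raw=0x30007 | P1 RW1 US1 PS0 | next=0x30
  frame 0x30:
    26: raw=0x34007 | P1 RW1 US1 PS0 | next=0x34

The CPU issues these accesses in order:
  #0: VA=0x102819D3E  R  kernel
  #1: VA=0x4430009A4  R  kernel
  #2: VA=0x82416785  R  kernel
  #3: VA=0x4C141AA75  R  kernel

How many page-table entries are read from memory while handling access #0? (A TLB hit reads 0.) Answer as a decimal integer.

Trace:
#0 VA=0x102819D3E (r,kernel):
  L0 @0x1A[4] → 0x1D007  P=1,RW=1,US=1,PS=0
  L1 @0x1D[20] → 0x1F007  P=1,RW=1,US=1,PS=0
  L2 @0x1F[25] → 0x22007  P=1,RW=1,US=1,PS=0
  → PA=0x22D3E  (3 entries read)
#1 VA=0x4430009A4 (r,kernel):
  L0 @0x1A[17] → 0x25007  P=1,RW=1,US=1,PS=0
  L1 @0x25[24] → 0x31002  P=0,RW=1,US=0,PS=0
  ✗ PAGE_NOT_PRESENT  [2 reads]
#2 VA=0x82416785 (r,kernel):
  L0 @0x1A[2] → 0x26007  P=1,RW=1,US=1,PS=0
  L1 @0x26[18] → 0x27007  P=1,RW=1,US=1,PS=0
  L2 @0x27[22] → 0x2A007  P=1,RW=1,US=1,PS=0
  → PA=0x2A785  (3 entries read)
#3 VA=0x4C141AA75 (r,kernel):
  L0 @0x1A[19] → 0x2D007  P=1,RW=1,US=1,PS=0
  L1 @0x2D[10] → 0x30007  P=1,RW=1,US=1,PS=0
  L2 @0x30[26] → 0x34007  P=1,RW=1,US=1,PS=0
  → PA=0x34A75  (3 entries read)

Entries read for #0: 3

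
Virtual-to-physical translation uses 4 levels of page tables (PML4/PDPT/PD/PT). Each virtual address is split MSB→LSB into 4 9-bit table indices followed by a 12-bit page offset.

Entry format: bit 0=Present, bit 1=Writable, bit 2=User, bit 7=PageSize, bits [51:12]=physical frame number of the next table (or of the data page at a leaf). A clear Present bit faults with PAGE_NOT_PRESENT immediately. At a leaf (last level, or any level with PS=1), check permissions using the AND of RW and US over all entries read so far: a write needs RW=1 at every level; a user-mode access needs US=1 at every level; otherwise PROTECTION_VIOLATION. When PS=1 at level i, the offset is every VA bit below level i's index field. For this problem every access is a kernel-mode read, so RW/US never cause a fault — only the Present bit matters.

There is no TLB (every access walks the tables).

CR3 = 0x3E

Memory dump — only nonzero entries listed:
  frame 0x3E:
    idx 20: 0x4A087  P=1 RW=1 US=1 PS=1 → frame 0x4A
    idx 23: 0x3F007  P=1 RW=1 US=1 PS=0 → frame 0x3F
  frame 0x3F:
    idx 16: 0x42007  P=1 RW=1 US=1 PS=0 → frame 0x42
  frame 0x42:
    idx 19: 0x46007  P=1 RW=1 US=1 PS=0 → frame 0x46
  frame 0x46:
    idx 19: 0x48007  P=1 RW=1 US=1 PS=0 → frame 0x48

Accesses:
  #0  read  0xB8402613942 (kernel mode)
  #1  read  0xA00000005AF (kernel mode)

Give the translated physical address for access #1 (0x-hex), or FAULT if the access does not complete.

Trace:
#0 VA=0xB8402613942 (r,kernel):
  [0] read 0x3E idx=23: raw=0x3F007 flags P=1 W=1 U=1 S=0
  [1] read 0x3F idx=16: raw=0x42007 flags P=1 W=1 U=1 S=0
  [2] read 0x42 idx=19: raw=0x46007 flags P=1 W=1 U=1 S=0
  [3] read 0x46 idx=19: raw=0x48007 flags P=1 W=1 U=1 S=0
  → PA=0x48942  (4 entries read)
#1 VA=0xA00000005AF (r,kernel):
  [0] read 0x3E idx=20: raw=0x4A087 flags P=1 W=1 U=1 S=1
  → PA=0x4A5AF (huge @L0)  (1 entries read)

Access #1 PA: 0x4A5AF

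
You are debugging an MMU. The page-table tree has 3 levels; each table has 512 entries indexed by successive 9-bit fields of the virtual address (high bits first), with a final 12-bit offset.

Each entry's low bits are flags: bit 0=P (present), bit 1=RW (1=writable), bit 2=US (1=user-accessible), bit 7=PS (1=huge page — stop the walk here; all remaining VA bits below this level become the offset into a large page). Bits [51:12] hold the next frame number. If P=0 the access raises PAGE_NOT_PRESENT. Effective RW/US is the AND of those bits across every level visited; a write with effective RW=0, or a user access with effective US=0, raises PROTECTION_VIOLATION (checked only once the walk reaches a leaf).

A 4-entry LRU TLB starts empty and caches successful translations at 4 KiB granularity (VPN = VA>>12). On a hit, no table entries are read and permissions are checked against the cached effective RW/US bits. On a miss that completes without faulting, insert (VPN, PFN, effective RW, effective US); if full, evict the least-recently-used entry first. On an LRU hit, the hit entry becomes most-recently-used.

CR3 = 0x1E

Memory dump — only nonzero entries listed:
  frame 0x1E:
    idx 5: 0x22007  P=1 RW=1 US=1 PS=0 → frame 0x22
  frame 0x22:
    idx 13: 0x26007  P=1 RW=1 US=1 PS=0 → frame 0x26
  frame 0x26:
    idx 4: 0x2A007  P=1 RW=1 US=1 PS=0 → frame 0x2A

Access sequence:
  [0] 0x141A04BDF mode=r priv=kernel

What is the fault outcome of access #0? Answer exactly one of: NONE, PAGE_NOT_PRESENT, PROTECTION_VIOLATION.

Walk each access:
#0 VA=0x141A04BDF (r,kernel):
  lvl0: tbl 0x1E, slot 5 ⇒ 0x22007 (P1/RW1/US1/PS0)
  lvl1: tbl 0x22, slot 13 ⇒ 0x26007 (P1/RW1/US1/PS0)
  lvl2: tbl 0x26, slot 4 ⇒ 0x2A007 (P1/RW1/US1/PS0)
  ⇒ phys 0x2ABDF  [3 reads]

Access #0 fault: NONE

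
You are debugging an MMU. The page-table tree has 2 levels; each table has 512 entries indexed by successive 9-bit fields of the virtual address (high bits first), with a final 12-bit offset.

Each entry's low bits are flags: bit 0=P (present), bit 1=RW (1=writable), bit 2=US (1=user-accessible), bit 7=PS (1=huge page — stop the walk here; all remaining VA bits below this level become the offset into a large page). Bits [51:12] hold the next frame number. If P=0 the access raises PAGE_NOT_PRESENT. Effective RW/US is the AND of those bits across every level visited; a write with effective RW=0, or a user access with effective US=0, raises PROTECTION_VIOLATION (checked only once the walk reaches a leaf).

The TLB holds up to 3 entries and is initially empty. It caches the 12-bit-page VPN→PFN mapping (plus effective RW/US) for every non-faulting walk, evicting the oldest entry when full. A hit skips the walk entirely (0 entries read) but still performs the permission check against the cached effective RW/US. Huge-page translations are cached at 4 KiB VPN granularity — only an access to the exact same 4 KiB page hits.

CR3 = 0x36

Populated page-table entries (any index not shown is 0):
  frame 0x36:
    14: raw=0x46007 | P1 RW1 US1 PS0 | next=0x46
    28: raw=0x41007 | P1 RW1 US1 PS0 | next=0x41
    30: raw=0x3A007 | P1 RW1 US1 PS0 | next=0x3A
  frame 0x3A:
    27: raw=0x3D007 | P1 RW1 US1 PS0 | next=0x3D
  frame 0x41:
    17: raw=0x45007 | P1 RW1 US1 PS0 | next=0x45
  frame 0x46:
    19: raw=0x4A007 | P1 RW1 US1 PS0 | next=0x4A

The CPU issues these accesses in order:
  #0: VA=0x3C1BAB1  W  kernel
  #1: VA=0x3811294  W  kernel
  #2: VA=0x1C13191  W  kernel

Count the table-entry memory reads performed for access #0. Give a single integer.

Per-access translation:
#0 VA=0x3C1BAB1 (w,kernel):
  L0 @0x36[30] → 0x3A007  P=1,RW=1,US=1,PS=0
  L1 @0x3A[27] → 0x3D007  P=1,RW=1,US=1,PS=0
  → PA=0x3DAB1  (2 entries read)
#1 VA=0x3811294 (w,kernel):
  L0 @0x36[28] → 0x41007  P=1,RW=1,US=1,PS=0
  L1 @0x41[17] → 0x45007  P=1,RW=1,US=1,PS=0
  → PA=0x45294  (2 entries read)
#2 VA=0x1C13191 (w,kernel):
  L0 @0x36[14] → 0x46007  P=1,RW=1,US=1,PS=0
  L1 @0x46[19] → 0x4A007  P=1,RW=1,US=1,PS=0
  → PA=0x4A191  (2 entries read)

Entries read for #0: 2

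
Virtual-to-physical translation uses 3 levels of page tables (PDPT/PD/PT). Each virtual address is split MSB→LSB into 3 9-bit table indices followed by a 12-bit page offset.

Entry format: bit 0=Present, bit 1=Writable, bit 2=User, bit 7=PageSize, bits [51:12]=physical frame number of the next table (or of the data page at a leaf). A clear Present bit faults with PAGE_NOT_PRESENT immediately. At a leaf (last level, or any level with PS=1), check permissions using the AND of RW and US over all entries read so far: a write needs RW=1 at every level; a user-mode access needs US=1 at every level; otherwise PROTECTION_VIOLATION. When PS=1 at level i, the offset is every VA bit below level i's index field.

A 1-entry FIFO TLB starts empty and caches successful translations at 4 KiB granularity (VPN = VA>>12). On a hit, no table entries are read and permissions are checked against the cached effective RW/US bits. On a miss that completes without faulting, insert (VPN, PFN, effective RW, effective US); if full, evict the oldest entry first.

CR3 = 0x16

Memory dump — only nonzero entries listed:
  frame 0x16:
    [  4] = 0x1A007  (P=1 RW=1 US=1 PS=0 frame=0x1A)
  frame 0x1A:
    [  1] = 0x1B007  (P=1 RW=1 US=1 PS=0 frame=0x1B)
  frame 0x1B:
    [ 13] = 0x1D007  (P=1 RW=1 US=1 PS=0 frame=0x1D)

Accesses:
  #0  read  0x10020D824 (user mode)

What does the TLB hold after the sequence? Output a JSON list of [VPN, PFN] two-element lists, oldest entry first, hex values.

Walk each access:
#0 VA=0x10020D824 (r,user):
  L0: frame=0x16 idx=4 entry=0x1A007 [P=1 RW=1 US=1 PS=0]
  L1: frame=0x1A idx=1 entry=0x1B007 [P=1 RW=1 US=1 PS=0]
  L2: frame=0x1B idx=13 entry=0x1D007 [P=1 RW=1 US=1 PS=0]
  → PA=0x1D824  (3 entries read)

TLB: [["0x10020D", "0x1D"]]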